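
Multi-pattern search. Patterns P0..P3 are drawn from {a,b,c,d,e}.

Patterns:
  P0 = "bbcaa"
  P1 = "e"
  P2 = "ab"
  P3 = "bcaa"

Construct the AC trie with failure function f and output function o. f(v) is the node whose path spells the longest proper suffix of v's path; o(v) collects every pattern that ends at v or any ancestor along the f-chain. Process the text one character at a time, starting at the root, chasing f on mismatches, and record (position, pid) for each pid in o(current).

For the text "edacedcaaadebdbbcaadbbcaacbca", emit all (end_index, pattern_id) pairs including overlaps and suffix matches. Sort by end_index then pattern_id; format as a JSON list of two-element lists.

Build:
Trie nodes:
  n0 'ε': a→7 b→1 e→6
  n1 'b': b→2 c→9
  n2 'bb': c→3
  n3 'bbc': a→4
  n4 'bbca': a→5
  n5 'bbcaa': ·  ←P0
  n6 'e': ·  ←P1
  n7 'a': b→8
  n8 'ab': ·  ←P2
  n9 'bc': a→10
  n10 'bca': a→11
  n11 'bcaa': ·  ←P3

Failure links (BFS by depth):
  fail(1) 'b': from fail(0)=0 chase 'b': 0 ⇒ 0;  out=∅∪out(0)=∅
  fail(6) 'e': from fail(0)=0 chase 'e': 0 ⇒ 0;  out={1}∪out(0)={1}
  fail(7) 'a': from fail(0)=0 chase 'a': 0 ⇒ 0;  out=∅∪out(0)=∅
  fail(2) 'bb': from fail(1)=0 chase 'b': 0 ⇒ 1;  out=∅∪out(1)=∅
  fail(8) 'ab': from fail(7)=0 chase 'b': 0 ⇒ 1;  out={2}∪out(1)={2}
  fail(9) 'bc': from fail(1)=0 chase 'c': 0 ⇒ 0;  out=∅∪out(0)=∅
  fail(3) 'bbc': from fail(2)=1 chase 'c': 1 ⇒ 9;  out=∅∪out(9)=∅
  fail(10) 'bca': from fail(9)=0 chase 'a': 0 ⇒ 7;  out=∅∪out(7)=∅
  fail(4) 'bbca': from fail(3)=9 chase 'a': 9 ⇒ 10;  out=∅∪out(10)=∅
  fail(11) 'bcaa': from fail(10)=7 chase 'a': 7→0 ⇒ 7;  out={3}∪out(7)={3}
  fail(5) 'bbcaa': from fail(4)=10 chase 'a': 10 ⇒ 11;  out={0}∪out(11)={0,3}

Run:
pos 0 'e': at 6  ** P1@[0:0]
pos 1 'd': at 0 ·f
pos 2 'a': at 7
pos 3 'c': at 0 ·f
pos 4 'e': at 6  ** P1@[4:4]
pos 5 'd': at 0 ·f
pos 6 'c': at 0
pos 7 'a': at 7
pos 8 'a': at 7 ·f
pos 9 'a': at 7 ·f
pos 10 'd': at 0 ·f
pos 11 'e': at 6  ** P1@[11:11]
pos 12 'b': at 1 ·f
pos 13 'd': at 0 ·f
pos 14 'b': at 1
pos 15 'b': at 2
pos 16 'c': at 3
pos 17 'a': at 4
pos 18 'a': at 5  ** P0@[14:18],P3@[15:18]
pos 19 'd': at 0 ·f
pos 20 'b': at 1
pos 21 'b': at 2
pos 22 'c': at 3
pos 23 'a': at 4
pos 24 'a': at 5  ** P0@[20:24],P3@[21:24]
pos 25 'c': at 0 ·f
pos 26 'b': at 1
pos 27 'c': at 9
pos 28 'a': at 10

All matches (sorted): [[0,1],[4,1],[11,1],[18,0],[18,3],[24,0],[24,3]]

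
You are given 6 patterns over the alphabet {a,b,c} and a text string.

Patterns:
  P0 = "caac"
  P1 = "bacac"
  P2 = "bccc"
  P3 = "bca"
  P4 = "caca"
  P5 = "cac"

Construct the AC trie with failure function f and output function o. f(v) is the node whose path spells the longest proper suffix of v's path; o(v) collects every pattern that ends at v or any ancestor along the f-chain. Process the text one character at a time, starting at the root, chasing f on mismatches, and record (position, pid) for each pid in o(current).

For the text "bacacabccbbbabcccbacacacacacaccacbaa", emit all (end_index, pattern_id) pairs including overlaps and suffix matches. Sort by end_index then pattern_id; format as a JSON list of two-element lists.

Build automaton:
Trie (insert patterns):
  n0 'ε': b→5 c→1
  n1 'c': a→2
  n2 'ca': a→3 c→14
  n3 'caa': c→4
  n4 'caac': ·  [P0 ends]
  n5 'b': a→6 c→10
  n6 'ba': c→7
  n7 'bac': a→8
  n8 'baca': c→9
  n9 'bacac': ·  [P1 ends]
  n10 'bc': a→13 c→11
  n11 'bcc': c→12
  n12 'bccc': ·  [P2 ends]
  n13 'bca': ·  [P3 ends]
  n14 'cac': a→15  [P5 ends]
  n15 'caca': ·  [P4 ends]

BFS fail/out derivation:
  fail(1) 'c': from fail(0)=0 chase 'c': 0 ⇒ 0;  out=∅∪out(0)=∅
  fail(5) 'b': from fail(0)=0 chase 'b': 0 ⇒ 0;  out=∅∪out(0)=∅
  fail(2) 'ca': from fail(1)=0 chase 'a': 0 ⇒ 0;  out=∅∪out(0)=∅
  fail(6) 'ba': from fail(5)=0 chase 'a': 0 ⇒ 0;  out=∅∪out(0)=∅
  fail(10) 'bc': from fail(5)=0 chase 'c': 0 ⇒ 1;  out=∅∪out(1)=∅
  fail(3) 'caa': from fail(2)=0 chase 'a': 0 ⇒ 0;  out=∅∪out(0)=∅
  fail(7) 'bac': from fail(6)=0 chase 'c': 0 ⇒ 1;  out=∅∪out(1)=∅
  fail(11) 'bcc': from fail(10)=1 chase 'c': 1→0 ⇒ 1;  out=∅∪out(1)=∅
  fail(13) 'bca': from fail(10)=1 chase 'a': 1 ⇒ 2;  out={3}∪out(2)={3}
  fail(14) 'cac': from fail(2)=0 chase 'c': 0 ⇒ 1;  out={5}∪out(1)={5}
  fail(4) 'caac': from fail(3)=0 chase 'c': 0 ⇒ 1;  out={0}∪out(1)={0}
  fail(8) 'baca': from fail(7)=1 chase 'a': 1 ⇒ 2;  out=∅∪out(2)=∅
  fail(12) 'bccc': from fail(11)=1 chase 'c': 1→0 ⇒ 1;  out={2}∪out(1)={2}
  fail(15) 'caca': from fail(14)=1 chase 'a': 1 ⇒ 2;  out={4}∪out(2)={4}
  fail(9) 'bacac': from fail(8)=2 chase 'c': 2 ⇒ 14;  out={1}∪out(14)={1,5}

Scan:
[0] read 'b'  n0⇒n5
[1] read 'a'  n5⇒n6
[2] read 'c'  n6⇒n7
[3] read 'a'  n7⇒n8
[4] read 'c'  n8⇒n9  emit P1@[0:4],P5@[2:4]
[5] read 'a'  n9⇒n15 (fail-walked)  emit P4@[2:5]
[6] read 'b'  n15⇒n5 (fail-walked)
[7] read 'c'  n5⇒n10
[8] read 'c'  n10⇒n11
[9] read 'b'  n11⇒n5 (fail-walked)
[10] read 'b'  n5⇒n5 (fail-walked)
[11] read 'b'  n5⇒n5 (fail-walked)
[12] read 'a'  n5⇒n6
[13] read 'b'  n6⇒n5 (fail-walked)
[14] read 'c'  n5⇒n10
[15] read 'c'  n10⇒n11
[16] read 'c'  n11⇒n12  emit P2@[13:16]
[17] read 'b'  n12⇒n5 (fail-walked)
[18] read 'a'  n5⇒n6
[19] read 'c'  n6⇒n7
[20] read 'a'  n7⇒n8
[21] read 'c'  n8⇒n9  emit P1@[17:21],P5@[19:21]
[22] read 'a'  n9⇒n15 (fail-walked)  emit P4@[19:22]
[23] read 'c'  n15⇒n14 (fail-walked)  emit P5@[21:23]
[24] read 'a'  n14⇒n15  emit P4@[21:24]
[25] read 'c'  n15⇒n14 (fail-walked)  emit P5@[23:25]
[26] read 'a'  n14⇒n15  emit P4@[23:26]
[27] read 'c'  n15⇒n14 (fail-walked)  emit P5@[25:27]
[28] read 'a'  n14⇒n15  emit P4@[25:28]
[29] read 'c'  n15⇒n14 (fail-walked)  emit P5@[27:29]
[30] read 'c'  n14⇒n1 (fail-walked)
[31] read 'a'  n1⇒n2
[32] read 'c'  n2⇒n14  emit P5@[30:32]
[33] read 'b'  n14⇒n5 (fail-walked)
[34] read 'a'  n5⇒n6
[35] read 'a'  n6⇒n0 (fail-walked)

All matches (sorted): [[4,1],[4,5],[5,4],[16,2],[21,1],[21,5],[22,4],[23,5],[24,4],[25,5],[26,4],[27,5],[28,4],[29,5],[32,5]]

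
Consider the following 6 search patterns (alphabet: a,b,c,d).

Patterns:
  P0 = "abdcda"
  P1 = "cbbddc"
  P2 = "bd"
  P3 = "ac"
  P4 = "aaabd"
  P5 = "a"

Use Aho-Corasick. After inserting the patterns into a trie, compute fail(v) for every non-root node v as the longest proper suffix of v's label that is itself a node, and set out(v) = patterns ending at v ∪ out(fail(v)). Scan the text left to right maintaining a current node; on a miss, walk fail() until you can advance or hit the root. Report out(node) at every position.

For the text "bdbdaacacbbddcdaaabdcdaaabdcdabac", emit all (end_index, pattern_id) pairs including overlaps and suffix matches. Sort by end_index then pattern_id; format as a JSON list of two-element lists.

Construct AC machine:
Trie (insert patterns):
  n0 'ε': a→1 b→13 c→7
  n1 'a': a→16 b→2 c→15  [P5 ends]
  n2 'ab': d→3
  n3 'abd': c→4
  n4 'abdc': d→5
  n5 'abdcd': a→6
  n6 'abdcda': ·  [P0 ends]
  n7 'c': b→8
  n8 'cb': b→9
  n9 'cbb': d→10
  n10 'cbbd': d→11
  n11 'cbbdd': c→12
  n12 'cbbddc': ·  [P1 ends]
  n13 'b': d→14
  n14 'bd': ·  [P2 ends]
  n15 'ac': ·  [P3 ends]
  n16 'aa': a→17
  n17 'aaa': b→18
  n18 'aaab': d→19
  n19 'aaabd': ·  [P4 ends]

Failure links (BFS by depth):
  n1('a'): parent n0 fail=0; on 'a' 0 → fail=0;  out {5}∪∅={5}
  n7('c'): parent n0 fail=0; on 'c' 0 → fail=0;  out ∅∪∅=∅
  n13('b'): parent n0 fail=0; on 'b' 0 → fail=0;  out ∅∪∅=∅
  n2('ab'): parent n1 fail=0; on 'b' 0 → fail=13;  out ∅∪∅=∅
  n8('cb'): parent n7 fail=0; on 'b' 0 → fail=13;  out ∅∪∅=∅
  n14('bd'): parent n13 fail=0; on 'd' 0 → fail=0;  out {2}∪∅={2}
  n15('ac'): parent n1 fail=0; on 'c' 0 → fail=7;  out {3}∪∅={3}
  n16('aa'): parent n1 fail=0; on 'a' 0 → fail=1;  out ∅∪{5}={5}
  n3('abd'): parent n2 fail=13; on 'd' 13 → fail=14;  out ∅∪{2}={2}
  n9('cbb'): parent n8 fail=13; on 'b' 13→0 → fail=13;  out ∅∪∅=∅
  n17('aaa'): parent n16 fail=1; on 'a' 1 → fail=16;  out ∅∪{5}={5}
  n4('abdc'): parent n3 fail=14; on 'c' 14→0 → fail=7;  out ∅∪∅=∅
  n10('cbbd'): parent n9 fail=13; on 'd' 13 → fail=14;  out ∅∪{2}={2}
  n18('aaab'): parent n17 fail=16; on 'b' 16→1 → fail=2;  out ∅∪∅=∅
  n5('abdcd'): parent n4 fail=7; on 'd' 7→0 → fail=0;  out ∅∪∅=∅
  n11('cbbdd'): parent n10 fail=14; on 'd' 14→0 → fail=0;  out ∅∪∅=∅
  n19('aaabd'): parent n18 fail=2; on 'd' 2 → fail=3;  out {4}∪{2}={2,4}
  n6('abdcda'): parent n5 fail=0; on 'a' 0 → fail=1;  out {0}∪{5}={0,5}
  n12('cbbddc'): parent n11 fail=0; on 'c' 0 → fail=7;  out {1}∪∅={1}

Text stream:
[0] read 'b'  n0⇒n13
[1] read 'd'  n13⇒n14  → match P2@[0:1]
[2] read 'b'  n14⇒n13 ·f
[3] read 'd'  n13⇒n14  → match P2@[2:3]
[4] read 'a'  n14⇒n1 ·f  → match P5@[4:4]
[5] read 'a'  n1⇒n16  → match P5@[5:5]
[6] read 'c'  n16⇒n15 ·f  → match P3@[5:6]
[7] read 'a'  n15⇒n1 ·f  → match P5@[7:7]
[8] read 'c'  n1⇒n15  → match P3@[7:8]
[9] read 'b'  n15⇒n8 ·f
[10] read 'b'  n8⇒n9
[11] read 'd'  n9⇒n10  → match P2@[10:11]
[12] read 'd'  n10⇒n11
[13] read 'c'  n11⇒n12  → match P1@[8:13]
[14] read 'd'  n12⇒n0 ·f
[15] read 'a'  n0⇒n1  → match P5@[15:15]
[16] read 'a'  n1⇒n16  → match P5@[16:16]
[17] read 'a'  n16⇒n17  → match P5@[17:17]
[18] read 'b'  n17⇒n18
[19] read 'd'  n18⇒n19  → match P2@[18:19],P4@[15:19]
[20] read 'c'  n19⇒n4 ·f
[21] read 'd'  n4⇒n5
[22] read 'a'  n5⇒n6  → match P0@[17:22],P5@[22:22]
[23] read 'a'  n6⇒n16 ·f  → match P5@[23:23]
[24] read 'a'  n16⇒n17  → match P5@[24:24]
[25] read 'b'  n17⇒n18
[26] read 'd'  n18⇒n19  → match P2@[25:26],P4@[22:26]
[27] read 'c'  n19⇒n4 ·f
[28] read 'd'  n4⇒n5
[29] read 'a'  n5⇒n6  → match P0@[24:29],P5@[29:29]
[30] read 'b'  n6⇒n2 ·f
[31] read 'a'  n2⇒n1 ·f  → match P5@[31:31]
[32] read 'c'  n1⇒n15  → match P3@[31:32]

Result: [[1,2],[3,2],[4,5],[5,5],[6,3],[7,5],[8,3],[11,2],[13,1],[15,5],[16,5],[17,5],[19,2],[19,4],[22,0],[22,5],[23,5],[24,5],[26,2],[26,4],[29,0],[29,5],[31,5],[32,3]]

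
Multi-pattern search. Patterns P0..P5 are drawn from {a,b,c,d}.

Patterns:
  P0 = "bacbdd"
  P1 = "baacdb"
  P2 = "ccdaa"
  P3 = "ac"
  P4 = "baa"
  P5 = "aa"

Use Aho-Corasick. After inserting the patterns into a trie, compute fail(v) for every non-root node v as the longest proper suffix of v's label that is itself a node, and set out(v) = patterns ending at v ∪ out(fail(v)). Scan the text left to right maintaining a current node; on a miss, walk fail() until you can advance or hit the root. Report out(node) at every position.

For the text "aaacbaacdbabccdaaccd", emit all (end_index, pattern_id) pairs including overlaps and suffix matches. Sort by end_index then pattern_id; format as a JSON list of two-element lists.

Build:
Trie nodes:
  0='ε' goto a→16 b→1 c→11
  1='b' goto a→2
  2='ba' goto a→7 c→3
  3='bac' goto b→4
  4='bacb' goto d→5
  5='bacbd' goto d→6
  6='bacbdd' goto ·  ←P0
  7='baa' goto c→8  ←P4
  8='baac' goto d→9
  9='baacd' goto b→10
  10='baacdb' goto ·  ←P1
  11='c' goto c→12
  12='cc' goto d→13
  13='ccd' goto a→14
  14='ccda' goto a→15
  15='ccdaa' goto ·  ←P2
  16='a' goto a→18 c→17
  17='ac' goto ·  ←P3
  18='aa' goto ·  ←P5

Failure links (BFS by depth):
  n1('b'): parent n0 fail=0; on 'b' 0 → fail=0;  out ∅∪∅=∅
  n11('c'): parent n0 fail=0; on 'c' 0 → fail=0;  out ∅∪∅=∅
  n16('a'): parent n0 fail=0; on 'a' 0 → fail=0;  out ∅∪∅=∅
  n2('ba'): parent n1 fail=0; on 'a' 0 → fail=16;  out ∅∪∅=∅
  n12('cc'): parent n11 fail=0; on 'c' 0 → fail=11;  out ∅∪∅=∅
  n17('ac'): parent n16 fail=0; on 'c' 0 → fail=11;  out {3}∪∅={3}
  n18('aa'): parent n16 fail=0; on 'a' 0 → fail=16;  out {5}∪∅={5}
  n3('bac'): parent n2 fail=16; on 'c' 16 → fail=17;  out ∅∪{3}={3}
  n7('baa'): parent n2 fail=16; on 'a' 16 → fail=18;  out {4}∪{5}={4,5}
  n13('ccd'): parent n12 fail=11; on 'd' 11→0 → fail=0;  out ∅∪∅=∅
  n4('bacb'): parent n3 fail=17; on 'b' 17→11→0 → fail=1;  out ∅∪∅=∅
  n8('baac'): parent n7 fail=18; on 'c' 18→16 → fail=17;  out ∅∪{3}={3}
  n14('ccda'): parent n13 fail=0; on 'a' 0 → fail=16;  out ∅∪∅=∅
  n5('bacbd'): parent n4 fail=1; on 'd' 1→0 → fail=0;  out ∅∪∅=∅
  n9('baacd'): parent n8 fail=17; on 'd' 17→11→0 → fail=0;  out ∅∪∅=∅
  n15('ccdaa'): parent n14 fail=16; on 'a' 16 → fail=18;  out {2}∪{5}={2,5}
  n6('bacbdd'): parent n5 fail=0; on 'd' 0 → fail=0;  out {0}∪∅={0}
  n10('baacdb'): parent n9 fail=0; on 'b' 0 → fail=1;  out {1}∪∅={1}

Run:
[0] read 'a'  n0⇒n16
[1] read 'a'  n16⇒n18  emit P5@[0:1]
[2] read 'a'  n18⇒n18 (via fail)  emit P5@[1:2]
[3] read 'c'  n18⇒n17 (via fail)  emit P3@[2:3]
[4] read 'b'  n17⇒n1 (via fail)
[5] read 'a'  n1⇒n2
[6] read 'a'  n2⇒n7  emit P4@[4:6],P5@[5:6]
[7] read 'c'  n7⇒n8  emit P3@[6:7]
[8] read 'd'  n8⇒n9
[9] read 'b'  n9⇒n10  emit P1@[4:9]
[10] read 'a'  n10⇒n2 (via fail)
[11] read 'b'  n2⇒n1 (via fail)
[12] read 'c'  n1⇒n11 (via fail)
[13] read 'c'  n11⇒n12
[14] read 'd'  n12⇒n13
[15] read 'a'  n13⇒n14
[16] read 'a'  n14⇒n15  emit P2@[12:16],P5@[15:16]
[17] read 'c'  n15⇒n17 (via fail)  emit P3@[16:17]
[18] read 'c'  n17⇒n12 (via fail)
[19] read 'd'  n12⇒n13

Result: [[1,5],[2,5],[3,3],[6,4],[6,5],[7,3],[9,1],[16,2],[16,5],[17,3]]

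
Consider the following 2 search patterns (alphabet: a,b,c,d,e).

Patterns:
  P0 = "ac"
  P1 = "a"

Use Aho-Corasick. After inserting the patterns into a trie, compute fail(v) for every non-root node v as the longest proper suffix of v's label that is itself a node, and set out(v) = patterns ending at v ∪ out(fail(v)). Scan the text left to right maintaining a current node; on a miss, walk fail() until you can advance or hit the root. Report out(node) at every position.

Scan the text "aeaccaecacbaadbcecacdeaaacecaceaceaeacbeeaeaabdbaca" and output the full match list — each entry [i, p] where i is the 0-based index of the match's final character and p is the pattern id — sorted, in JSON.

Build:
Trie nodes:
  n0 'ε': a→1
  n1 'a': c→2  [P1 ends]
  n2 'ac': ·  [P0 ends]

Failure links (BFS by depth):
  n1('a'): parent n0 fail=0; on 'a' 0 → fail=0;  out {1}∪∅={1}
  n2('ac'): parent n1 fail=0; on 'c' 0 → fail=0;  out {0}∪∅={0}

Scan:
i=0 'a': node 0→1  emit P1@[0:0]
i=1 'e': node 1→0 (via fail)
i=2 'a': node 0→1  emit P1@[2:2]
i=3 'c': node 1→2  emit P0@[2:3]
i=4 'c': node 2→0 (via fail)
i=5 'a': node 0→1  emit P1@[5:5]
i=6 'e': node 1→0 (via fail)
i=7 'c': node 0→0
i=8 'a': node 0→1  emit P1@[8:8]
i=9 'c': node 1→2  emit P0@[8:9]
i=10 'b': node 2→0 (via fail)
i=11 'a': node 0→1  emit P1@[11:11]
i=12 'a': node 1→1 (via fail)  emit P1@[12:12]
i=13 'd': node 1→0 (via fail)
i=14 'b': node 0→0
i=15 'c': node 0→0
i=16 'e': node 0→0
i=17 'c': node 0→0
i=18 'a': node 0→1  emit P1@[18:18]
i=19 'c': node 1→2  emit P0@[18:19]
i=20 'd': node 2→0 (via fail)
i=21 'e': node 0→0
i=22 'a': node 0→1  emit P1@[22:22]
i=23 'a': node 1→1 (via fail)  emit P1@[23:23]
i=24 'a': node 1→1 (via fail)  emit P1@[24:24]
i=25 'c': node 1→2  emit P0@[24:25]
i=26 'e': node 2→0 (via fail)
i=27 'c': node 0→0
i=28 'a': node 0→1  emit P1@[28:28]
i=29 'c': node 1→2  emit P0@[28:29]
i=30 'e': node 2→0 (via fail)
i=31 'a': node 0→1  emit P1@[31:31]
i=32 'c': node 1→2  emit P0@[31:32]
i=33 'e': node 2→0 (via fail)
i=34 'a': node 0→1  emit P1@[34:34]
i=35 'e': node 1→0 (via fail)
i=36 'a': node 0→1  emit P1@[36:36]
i=37 'c': node 1→2  emit P0@[36:37]
i=38 'b': node 2→0 (via fail)
i=39 'e': node 0→0
i=40 'e': node 0→0
i=41 'a': node 0→1  emit P1@[41:41]
i=42 'e': node 1→0 (via fail)
i=43 'a': node 0→1  emit P1@[43:43]
i=44 'a': node 1→1 (via fail)  emit P1@[44:44]
i=45 'b': node 1→0 (via fail)
i=46 'd': node 0→0
i=47 'b': node 0→0
i=48 'a': node 0→1  emit P1@[48:48]
i=49 'c': node 1→2  emit P0@[48:49]
i=50 'a': node 2→1 (via fail)  emit P1@[50:50]

Result: [[0,1],[2,1],[3,0],[5,1],[8,1],[9,0],[11,1],[12,1],[18,1],[19,0],[22,1],[23,1],[24,1],[25,0],[28,1],[29,0],[31,1],[32,0],[34,1],[36,1],[37,0],[41,1],[43,1],[44,1],[48,1],[49,0],[50,1]]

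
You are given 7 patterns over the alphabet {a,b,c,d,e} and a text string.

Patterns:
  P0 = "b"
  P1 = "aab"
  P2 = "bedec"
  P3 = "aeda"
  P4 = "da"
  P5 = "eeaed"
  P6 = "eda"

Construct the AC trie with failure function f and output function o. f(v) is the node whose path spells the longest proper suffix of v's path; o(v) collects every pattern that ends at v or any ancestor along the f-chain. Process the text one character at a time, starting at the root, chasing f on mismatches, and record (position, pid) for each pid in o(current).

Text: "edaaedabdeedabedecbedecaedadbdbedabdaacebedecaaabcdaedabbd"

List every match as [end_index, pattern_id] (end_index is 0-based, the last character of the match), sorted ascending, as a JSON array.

Build:
Trie (insert patterns):
  n0 'ε': a→2 b→1 d→12 e→14
  n1 'b': e→5  [P0 ends]
  n2 'a': a→3 e→9
  n3 'aa': b→4
  n4 'aab': ·  [P1 ends]
  n5 'be': d→6
  n6 'bed': e→7
  n7 'bede': c→8
  n8 'bedec': ·  [P2 ends]
  n9 'ae': d→10
  n10 'aed': a→11
  n11 'aeda': ·  [P3 ends]
  n12 'd': a→13
  n13 'da': ·  [P4 ends]
  n14 'e': d→19 e→15
  n15 'ee': a→16
  n16 'eea': e→17
  n17 'eeae': d→18
  n18 'eeaed': ·  [P5 ends]
  n19 'ed': a→20
  n20 'eda': ·  [P6 ends]

BFS fail/out derivation:
  n1('b'): parent n0 fail=0; on 'b' 0 → fail=0;  out {0}∪∅={0}
  n2('a'): parent n0 fail=0; on 'a' 0 → fail=0;  out ∅∪∅=∅
  n12('d'): parent n0 fail=0; on 'd' 0 → fail=0;  out ∅∪∅=∅
  n14('e'): parent n0 fail=0; on 'e' 0 → fail=0;  out ∅∪∅=∅
  n3('aa'): parent n2 fail=0; on 'a' 0 → fail=2;  out ∅∪∅=∅
  n5('be'): parent n1 fail=0; on 'e' 0 → fail=14;  out ∅∪∅=∅
  n9('ae'): parent n2 fail=0; on 'e' 0 → fail=14;  out ∅∪∅=∅
  n13('da'): parent n12 fail=0; on 'a' 0 → fail=2;  out {4}∪∅={4}
  n15('ee'): parent n14 fail=0; on 'e' 0 → fail=14;  out ∅∪∅=∅
  n19('ed'): parent n14 fail=0; on 'd' 0 → fail=12;  out ∅∪∅=∅
  n4('aab'): parent n3 fail=2; on 'b' 2→0 → fail=1;  out {1}∪{0}={0,1}
  n6('bed'): parent n5 fail=14; on 'd' 14 → fail=19;  out ∅∪∅=∅
  n10('aed'): parent n9 fail=14; on 'd' 14 → fail=19;  out ∅∪∅=∅
  n16('eea'): parent n15 fail=14; on 'a' 14→0 → fail=2;  out ∅∪∅=∅
  n20('eda'): parent n19 fail=12; on 'a' 12 → fail=13;  out {6}∪{4}={4,6}
  n7('bede'): parent n6 fail=19; on 'e' 19→12→0 → fail=14;  out ∅∪∅=∅
  n11('aeda'): parent n10 fail=19; on 'a' 19 → fail=20;  out {3}∪{4,6}={3,4,6}
  n17('eeae'): parent n16 fail=2; on 'e' 2 → fail=9;  out ∅∪∅=∅
  n8('bedec'): parent n7 fail=14; on 'c' 14→0 → fail=0;  out {2}∪∅={2}
  n18('eeaed'): parent n17 fail=9; on 'd' 9 → fail=10;  out {5}∪∅={5}

Text stream:
[0] read 'e'  n0⇒n14
[1] read 'd'  n14⇒n19
[2] read 'a'  n19⇒n20  ** P4@[1:2],P6@[0:2]
[3] read 'a'  n20⇒n3 ·f
[4] read 'e'  n3⇒n9 ·f
[5] read 'd'  n9⇒n10
[6] read 'a'  n10⇒n11  ** P3@[3:6],P4@[5:6],P6@[4:6]
[7] read 'b'  n11⇒n1 ·f  ** P0@[7:7]
[8] read 'd'  n1⇒n12 ·f
[9] read 'e'  n12⇒n14 ·f
[10] read 'e'  n14⇒n15
[11] read 'd'  n15⇒n19 ·f
[12] read 'a'  n19⇒n20  ** P4@[11:12],P6@[10:12]
[13] read 'b'  n20⇒n1 ·f  ** P0@[13:13]
[14] read 'e'  n1⇒n5
[15] read 'd'  n5⇒n6
[16] read 'e'  n6⇒n7
[17] read 'c'  n7⇒n8  ** P2@[13:17]
[18] read 'b'  n8⇒n1 ·f  ** P0@[18:18]
[19] read 'e'  n1⇒n5
[20] read 'd'  n5⇒n6
[21] read 'e'  n6⇒n7
[22] read 'c'  n7⇒n8  ** P2@[18:22]
[23] read 'a'  n8⇒n2 ·f
[24] read 'e'  n2⇒n9
[25] read 'd'  n9⇒n10
[26] read 'a'  n10⇒n11  ** P3@[23:26],P4@[25:26],P6@[24:26]
[27] read 'd'  n11⇒n12 ·f
[28] read 'b'  n12⇒n1 ·f  ** P0@[28:28]
[29] read 'd'  n1⇒n12 ·f
[30] read 'b'  n12⇒n1 ·f  ** P0@[30:30]
[31] read 'e'  n1⇒n5
[32] read 'd'  n5⇒n6
[33] read 'a'  n6⇒n20 ·f  ** P4@[32:33],P6@[31:33]
[34] read 'b'  n20⇒n1 ·f  ** P0@[34:34]
[35] read 'd'  n1⇒n12 ·f
[36] read 'a'  n12⇒n13  ** P4@[35:36]
[37] read 'a'  n13⇒n3 ·f
[38] read 'c'  n3⇒n0 ·f
[39] read 'e'  n0⇒n14
[40] read 'b'  n14⇒n1 ·f  ** P0@[40:40]
[41] read 'e'  n1⇒n5
[42] read 'd'  n5⇒n6
[43] read 'e'  n6⇒n7
[44] read 'c'  n7⇒n8  ** P2@[40:44]
[45] read 'a'  n8⇒n2 ·f
[46] read 'a'  n2⇒n3
[47] read 'a'  n3⇒n3 ·f
[48] read 'b'  n3⇒n4  ** P0@[48:48],P1@[46:48]
[49] read 'c'  n4⇒n0 ·f
[50] read 'd'  n0⇒n12
[51] read 'a'  n12⇒n13  ** P4@[50:51]
[52] read 'e'  n13⇒n9 ·f
[53] read 'd'  n9⇒n10
[54] read 'a'  n10⇒n11  ** P3@[51:54],P4@[53:54],P6@[52:54]
[55] read 'b'  n11⇒n1 ·f  ** P0@[55:55]
[56] read 'b'  n1⇒n1 ·f  ** P0@[56:56]
[57] read 'd'  n1⇒n12 ·f

Result: [[2,4],[2,6],[6,3],[6,4],[6,6],[7,0],[12,4],[12,6],[13,0],[17,2],[18,0],[22,2],[26,3],[26,4],[26,6],[28,0],[30,0],[33,4],[33,6],[34,0],[36,4],[40,0],[44,2],[48,0],[48,1],[51,4],[54,3],[54,4],[54,6],[55,0],[56,0]]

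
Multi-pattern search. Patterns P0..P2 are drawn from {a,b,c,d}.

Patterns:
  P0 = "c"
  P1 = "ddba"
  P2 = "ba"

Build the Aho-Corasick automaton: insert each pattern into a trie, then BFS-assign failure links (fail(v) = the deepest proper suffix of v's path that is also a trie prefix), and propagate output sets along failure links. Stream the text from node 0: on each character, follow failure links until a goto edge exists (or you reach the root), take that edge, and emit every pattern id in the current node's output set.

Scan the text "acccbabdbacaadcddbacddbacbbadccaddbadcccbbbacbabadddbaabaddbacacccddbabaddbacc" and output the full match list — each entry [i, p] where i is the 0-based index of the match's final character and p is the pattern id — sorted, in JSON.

Build:
Trie nodes:
  n0 'ε': b→6 c→1 d→2
  n1 'c': ·  [P0 ends]
  n2 'd': d→3
  n3 'dd': b→4
  n4 'ddb': a→5
  n5 'ddba': ·  [P1 ends]
  n6 'b': a→7
  n7 'ba': ·  [P2 ends]

Failure links (BFS by depth):
  fail(1) 'c': from fail(0)=0 chase 'c': 0 ⇒ 0;  out={0}∪out(0)={0}
  fail(2) 'd': from fail(0)=0 chase 'd': 0 ⇒ 0;  out=∅∪out(0)=∅
  fail(6) 'b': from fail(0)=0 chase 'b': 0 ⇒ 0;  out=∅∪out(0)=∅
  fail(3) 'dd': from fail(2)=0 chase 'd': 0 ⇒ 2;  out=∅∪out(2)=∅
  fail(7) 'ba': from fail(6)=0 chase 'a': 0 ⇒ 0;  out={2}∪out(0)={2}
  fail(4) 'ddb': from fail(3)=2 chase 'b': 2→0 ⇒ 6;  out=∅∪out(6)=∅
  fail(5) 'ddba': from fail(4)=6 chase 'a': 6 ⇒ 7;  out={1}∪out(7)={1,2}

Scan:
[0] read 'a'  n0⇒n0
[1] read 'c'  n0⇒n1  → match P0@[1:1]
[2] read 'c'  n1⇒n1 (fail-walked)  → match P0@[2:2]
[3] read 'c'  n1⇒n1 (fail-walked)  → match P0@[3:3]
[4] read 'b'  n1⇒n6 (fail-walked)
[5] read 'a'  n6⇒n7  → match P2@[4:5]
[6] read 'b'  n7⇒n6 (fail-walked)
[7] read 'd'  n6⇒n2 (fail-walked)
[8] read 'b'  n2⇒n6 (fail-walked)
[9] read 'a'  n6⇒n7  → match P2@[8:9]
[10] read 'c'  n7⇒n1 (fail-walked)  → match P0@[10:10]
[11] read 'a'  n1⇒n0 (fail-walked)
[12] read 'a'  n0⇒n0
[13] read 'd'  n0⇒n2
[14] read 'c'  n2⇒n1 (fail-walked)  → match P0@[14:14]
[15] read 'd'  n1⇒n2 (fail-walked)
[16] read 'd'  n2⇒n3
[17] read 'b'  n3⇒n4
[18] read 'a'  n4⇒n5  → match P1@[15:18],P2@[17:18]
[19] read 'c'  n5⇒n1 (fail-walked)  → match P0@[19:19]
[20] read 'd'  n1⇒n2 (fail-walked)
[21] read 'd'  n2⇒n3
[22] read 'b'  n3⇒n4
[23] read 'a'  n4⇒n5  → match P1@[20:23],P2@[22:23]
[24] read 'c'  n5⇒n1 (fail-walked)  → match P0@[24:24]
[25] read 'b'  n1⇒n6 (fail-walked)
[26] read 'b'  n6⇒n6 (fail-walked)
[27] read 'a'  n6⇒n7  → match P2@[26:27]
[28] read 'd'  n7⇒n2 (fail-walked)
[29] read 'c'  n2⇒n1 (fail-walked)  → match P0@[29:29]
[30] read 'c'  n1⇒n1 (fail-walked)  → match P0@[30:30]
[31] read 'a'  n1⇒n0 (fail-walked)
[32] read 'd'  n0⇒n2
[33] read 'd'  n2⇒n3
[34] read 'b'  n3⇒n4
[35] read 'a'  n4⇒n5  → match P1@[32:35],P2@[34:35]
[36] read 'd'  n5⇒n2 (fail-walked)
[37] read 'c'  n2⇒n1 (fail-walked)  → match P0@[37:37]
[38] read 'c'  n1⇒n1 (fail-walked)  → match P0@[38:38]
[39] read 'c'  n1⇒n1 (fail-walked)  → match P0@[39:39]
[40] read 'b'  n1⇒n6 (fail-walked)
[41] read 'b'  n6⇒n6 (fail-walked)
[42] read 'b'  n6⇒n6 (fail-walked)
[43] read 'a'  n6⇒n7  → match P2@[42:43]
[44] read 'c'  n7⇒n1 (fail-walked)  → match P0@[44:44]
[45] read 'b'  n1⇒n6 (fail-walked)
[46] read 'a'  n6⇒n7  → match P2@[45:46]
[47] read 'b'  n7⇒n6 (fail-walked)
[48] read 'a'  n6⇒n7  → match P2@[47:48]
[49] read 'd'  n7⇒n2 (fail-walked)
[50] read 'd'  n2⇒n3
[51] read 'd'  n3⇒n3 (fail-walked)
[52] read 'b'  n3⇒n4
[53] read 'a'  n4⇒n5  → match P1@[50:53],P2@[52:53]
[54] read 'a'  n5⇒n0 (fail-walked)
[55] read 'b'  n0⇒n6
[56] read 'a'  n6⇒n7  → match P2@[55:56]
[57] read 'd'  n7⇒n2 (fail-walked)
[58] read 'd'  n2⇒n3
[59] read 'b'  n3⇒n4
[60] read 'a'  n4⇒n5  → match P1@[57:60],P2@[59:60]
[61] read 'c'  n5⇒n1 (fail-walked)  → match P0@[61:61]
[62] read 'a'  n1⇒n0 (fail-walked)
[63] read 'c'  n0⇒n1  → match P0@[63:63]
[64] read 'c'  n1⇒n1 (fail-walked)  → match P0@[64:64]
[65] read 'c'  n1⇒n1 (fail-walked)  → match P0@[65:65]
[66] read 'd'  n1⇒n2 (fail-walked)
[67] read 'd'  n2⇒n3
[68] read 'b'  n3⇒n4
[69] read 'a'  n4⇒n5  → match P1@[66:69],P2@[68:69]
[70] read 'b'  n5⇒n6 (fail-walked)
[71] read 'a'  n6⇒n7  → match P2@[70:71]
[72] read 'd'  n7⇒n2 (fail-walked)
[73] read 'd'  n2⇒n3
[74] read 'b'  n3⇒n4
[75] read 'a'  n4⇒n5  → match P1@[72:75],P2@[74:75]
[76] read 'c'  n5⇒n1 (fail-walked)  → match P0@[76:76]
[77] read 'c'  n1⇒n1 (fail-walked)  → match P0@[77:77]

All matches (sorted): [[1,0],[2,0],[3,0],[5,2],[9,2],[10,0],[14,0],[18,1],[18,2],[19,0],[23,1],[23,2],[24,0],[27,2],[29,0],[30,0],[35,1],[35,2],[37,0],[38,0],[39,0],[43,2],[44,0],[46,2],[48,2],[53,1],[53,2],[56,2],[60,1],[60,2],[61,0],[63,0],[64,0],[65,0],[69,1],[69,2],[71,2],[75,1],[75,2],[76,0],[77,0]]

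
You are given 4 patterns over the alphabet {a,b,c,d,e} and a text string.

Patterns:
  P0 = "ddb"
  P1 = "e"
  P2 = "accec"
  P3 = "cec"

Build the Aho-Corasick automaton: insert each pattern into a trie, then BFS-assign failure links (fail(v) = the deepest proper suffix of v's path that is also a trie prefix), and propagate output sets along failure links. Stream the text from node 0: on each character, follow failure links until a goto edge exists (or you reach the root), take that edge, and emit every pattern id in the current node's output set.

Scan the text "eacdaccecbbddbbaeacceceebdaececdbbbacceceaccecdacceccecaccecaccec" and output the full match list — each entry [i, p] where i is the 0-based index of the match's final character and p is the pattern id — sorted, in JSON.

Build:
Trie (insert patterns):
  n0 'ε': a→5 c→10 d→1 e→4
  n1 'd': d→2
  n2 'dd': b→3
  n3 'ddb': ·  [P0 ends]
  n4 'e': ·  [P1 ends]
  n5 'a': c→6
  n6 'ac': c→7
  n7 'acc': e→8
  n8 'acce': c→9
  n9 'accec': ·  [P2 ends]
  n10 'c': e→11
  n11 'ce': c→12
  n12 'cec': ·  [P3 ends]

Failure links (BFS by depth):
  fail(1) 'd': from fail(0)=0 chase 'd': 0 ⇒ 0;  out=∅∪out(0)=∅
  fail(4) 'e': from fail(0)=0 chase 'e': 0 ⇒ 0;  out={1}∪out(0)={1}
  fail(5) 'a': from fail(0)=0 chase 'a': 0 ⇒ 0;  out=∅∪out(0)=∅
  fail(10) 'c': from fail(0)=0 chase 'c': 0 ⇒ 0;  out=∅∪out(0)=∅
  fail(2) 'dd': from fail(1)=0 chase 'd': 0 ⇒ 1;  out=∅∪out(1)=∅
  fail(6) 'ac': from fail(5)=0 chase 'c': 0 ⇒ 10;  out=∅∪out(10)=∅
  fail(11) 'ce': from fail(10)=0 chase 'e': 0 ⇒ 4;  out=∅∪out(4)={1}
  fail(3) 'ddb': from fail(2)=1 chase 'b': 1→0 ⇒ 0;  out={0}∪out(0)={0}
  fail(7) 'acc': from fail(6)=10 chase 'c': 10→0 ⇒ 10;  out=∅∪out(10)=∅
  fail(12) 'cec': from fail(11)=4 chase 'c': 4→0 ⇒ 10;  out={3}∪out(10)={3}
  fail(8) 'acce': from fail(7)=10 chase 'e': 10 ⇒ 11;  out=∅∪out(11)={1}
  fail(9) 'accec': from fail(8)=11 chase 'c': 11 ⇒ 12;  out={2}∪out(12)={2,3}

Run:
pos 0 'e': at 4  emit P1@[0:0]
pos 1 'a': at 5 (via fail)
pos 2 'c': at 6
pos 3 'd': at 1 (via fail)
pos 4 'a': at 5 (via fail)
pos 5 'c': at 6
pos 6 'c': at 7
pos 7 'e': at 8  emit P1@[7:7]
pos 8 'c': at 9  emit P2@[4:8],P3@[6:8]
pos 9 'b': at 0 (via fail)
pos 10 'b': at 0
pos 11 'd': at 1
pos 12 'd': at 2
pos 13 'b': at 3  emit P0@[11:13]
pos 14 'b': at 0 (via fail)
pos 15 'a': at 5
pos 16 'e': at 4 (via fail)  emit P1@[16:16]
pos 17 'a': at 5 (via fail)
pos 18 'c': at 6
pos 19 'c': at 7
pos 20 'e': at 8  emit P1@[20:20]
pos 21 'c': at 9  emit P2@[17:21],P3@[19:21]
pos 22 'e': at 11 (via fail)  emit P1@[22:22]
pos 23 'e': at 4 (via fail)  emit P1@[23:23]
pos 24 'b': at 0 (via fail)
pos 25 'd': at 1
pos 26 'a': at 5 (via fail)
pos 27 'e': at 4 (via fail)  emit P1@[27:27]
pos 28 'c': at 10 (via fail)
pos 29 'e': at 11  emit P1@[29:29]
pos 30 'c': at 12  emit P3@[28:30]
pos 31 'd': at 1 (via fail)
pos 32 'b': at 0 (via fail)
pos 33 'b': at 0
pos 34 'b': at 0
pos 35 'a': at 5
pos 36 'c': at 6
pos 37 'c': at 7
pos 38 'e': at 8  emit P1@[38:38]
pos 39 'c': at 9  emit P2@[35:39],P3@[37:39]
pos 40 'e': at 11 (via fail)  emit P1@[40:40]
pos 41 'a': at 5 (via fail)
pos 42 'c': at 6
pos 43 'c': at 7
pos 44 'e': at 8  emit P1@[44:44]
pos 45 'c': at 9  emit P2@[41:45],P3@[43:45]
pos 46 'd': at 1 (via fail)
pos 47 'a': at 5 (via fail)
pos 48 'c': at 6
pos 49 'c': at 7
pos 50 'e': at 8  emit P1@[50:50]
pos 51 'c': at 9  emit P2@[47:51],P3@[49:51]
pos 52 'c': at 10 (via fail)
pos 53 'e': at 11  emit P1@[53:53]
pos 54 'c': at 12  emit P3@[52:54]
pos 55 'a': at 5 (via fail)
pos 56 'c': at 6
pos 57 'c': at 7
pos 58 'e': at 8  emit P1@[58:58]
pos 59 'c': at 9  emit P2@[55:59],P3@[57:59]
pos 60 'a': at 5 (via fail)
pos 61 'c': at 6
pos 62 'c': at 7
pos 63 'e': at 8  emit P1@[63:63]
pos 64 'c': at 9  emit P2@[60:64],P3@[62:64]

Result: [[0,1],[7,1],[8,2],[8,3],[13,0],[16,1],[20,1],[21,2],[21,3],[22,1],[23,1],[27,1],[29,1],[30,3],[38,1],[39,2],[39,3],[40,1],[44,1],[45,2],[45,3],[50,1],[51,2],[51,3],[53,1],[54,3],[58,1],[59,2],[59,3],[63,1],[64,2],[64,3]]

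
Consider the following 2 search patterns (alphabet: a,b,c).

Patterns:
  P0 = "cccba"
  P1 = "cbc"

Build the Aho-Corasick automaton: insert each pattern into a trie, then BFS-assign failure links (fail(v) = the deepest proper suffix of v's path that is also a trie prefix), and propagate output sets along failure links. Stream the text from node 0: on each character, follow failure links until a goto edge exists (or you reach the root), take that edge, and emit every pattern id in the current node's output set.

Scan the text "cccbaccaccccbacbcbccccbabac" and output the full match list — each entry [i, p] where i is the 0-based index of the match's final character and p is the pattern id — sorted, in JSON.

Construct AC machine:
Trie (insert patterns):
  n0 'ε': c→1
  n1 'c': b→6 c→2
  n2 'cc': c→3
  n3 'ccc': b→4
  n4 'cccb': a→5
  n5 'cccba': ·  ←P0
  n6 'cb': c→7
  n7 'cbc': ·  ←P1

BFS fail/out derivation:
  fail(1) 'c': from fail(0)=0 chase 'c': 0 ⇒ 0;  out=∅∪out(0)=∅
  fail(2) 'cc': from fail(1)=0 chase 'c': 0 ⇒ 1;  out=∅∪out(1)=∅
  fail(6) 'cb': from fail(1)=0 chase 'b': 0 ⇒ 0;  out=∅∪out(0)=∅
  fail(3) 'ccc': from fail(2)=1 chase 'c': 1 ⇒ 2;  out=∅∪out(2)=∅
  fail(7) 'cbc': from fail(6)=0 chase 'c': 0 ⇒ 1;  out={1}∪out(1)={1}
  fail(4) 'cccb': from fail(3)=2 chase 'b': 2→1 ⇒ 6;  out=∅∪out(6)=∅
  fail(5) 'cccba': from fail(4)=6 chase 'a': 6→0 ⇒ 0;  out={0}∪out(0)={0}

Scan:
pos 0 'c': at 1
pos 1 'c': at 2
pos 2 'c': at 3
pos 3 'b': at 4
pos 4 'a': at 5  → match P0@[0:4]
pos 5 'c': at 1 (fail-walked)
pos 6 'c': at 2
pos 7 'a': at 0 (fail-walked)
pos 8 'c': at 1
pos 9 'c': at 2
pos 10 'c': at 3
pos 11 'c': at 3 (fail-walked)
pos 12 'b': at 4
pos 13 'a': at 5  → match P0@[9:13]
pos 14 'c': at 1 (fail-walked)
pos 15 'b': at 6
pos 16 'c': at 7  → match P1@[14:16]
pos 17 'b': at 6 (fail-walked)
pos 18 'c': at 7  → match P1@[16:18]
pos 19 'c': at 2 (fail-walked)
pos 20 'c': at 3
pos 21 'c': at 3 (fail-walked)
pos 22 'b': at 4
pos 23 'a': at 5  → match P0@[19:23]
pos 24 'b': at 0 (fail-walked)
pos 25 'a': at 0
pos 26 'c': at 1

Matches: [[4,0],[13,0],[16,1],[18,1],[23,0]]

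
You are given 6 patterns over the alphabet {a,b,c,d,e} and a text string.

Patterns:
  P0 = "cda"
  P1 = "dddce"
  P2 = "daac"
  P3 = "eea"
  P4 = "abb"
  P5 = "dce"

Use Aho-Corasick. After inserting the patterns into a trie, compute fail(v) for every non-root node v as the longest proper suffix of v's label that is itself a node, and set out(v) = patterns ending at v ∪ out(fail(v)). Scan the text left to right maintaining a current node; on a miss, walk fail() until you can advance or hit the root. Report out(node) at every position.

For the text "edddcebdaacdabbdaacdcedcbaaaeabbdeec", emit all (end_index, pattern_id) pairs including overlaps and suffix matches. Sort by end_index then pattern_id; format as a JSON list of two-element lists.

Construct AC machine:
Trie nodes:
  n0 'ε': a→15 c→1 d→4 e→12
  n1 'c': d→2
  n2 'cd': a→3
  n3 'cda': ·  ←P0
  n4 'd': a→9 c→18 d→5
  n5 'dd': d→6
  n6 'ddd': c→7
  n7 'dddc': e→8
  n8 'dddce': ·  ←P1
  n9 'da': a→10
  n10 'daa': c→11
  n11 'daac': ·  ←P2
  n12 'e': e→13
  n13 'ee': a→14
  n14 'eea': ·  ←P3
  n15 'a': b→16
  n16 'ab': b→17
  n17 'abb': ·  ←P4
  n18 'dc': e→19
  n19 'dce': ·  ←P5

Failure links (BFS by depth):
  n1('c'): parent n0 fail=0; on 'c' 0 → fail=0;  out ∅∪∅=∅
  n4('d'): parent n0 fail=0; on 'd' 0 → fail=0;  out ∅∪∅=∅
  n12('e'): parent n0 fail=0; on 'e' 0 → fail=0;  out ∅∪∅=∅
  n15('a'): parent n0 fail=0; on 'a' 0 → fail=0;  out ∅∪∅=∅
  n2('cd'): parent n1 fail=0; on 'd' 0 → fail=4;  out ∅∪∅=∅
  n5('dd'): parent n4 fail=0; on 'd' 0 → fail=4;  out ∅∪∅=∅
  n9('da'): parent n4 fail=0; on 'a' 0 → fail=15;  out ∅∪∅=∅
  n13('ee'): parent n12 fail=0; on 'e' 0 → fail=12;  out ∅∪∅=∅
  n16('ab'): parent n15 fail=0; on 'b' 0 → fail=0;  out ∅∪∅=∅
  n18('dc'): parent n4 fail=0; on 'c' 0 → fail=1;  out ∅∪∅=∅
  n3('cda'): parent n2 fail=4; on 'a' 4 → fail=9;  out {0}∪∅={0}
  n6('ddd'): parent n5 fail=4; on 'd' 4 → fail=5;  out ∅∪∅=∅
  n10('daa'): parent n9 fail=15; on 'a' 15→0 → fail=15;  out ∅∪∅=∅
  n14('eea'): parent n13 fail=12; on 'a' 12→0 → fail=15;  out {3}∪∅={3}
  n17('abb'): parent n16 fail=0; on 'b' 0 → fail=0;  out {4}∪∅={4}
  n19('dce'): parent n18 fail=1; on 'e' 1→0 → fail=12;  out {5}∪∅={5}
  n7('dddc'): parent n6 fail=5; on 'c' 5→4 → fail=18;  out ∅∪∅=∅
  n11('daac'): parent n10 fail=15; on 'c' 15→0 → fail=1;  out {2}∪∅={2}
  n8('dddce'): parent n7 fail=18; on 'e' 18 → fail=19;  out {1}∪{5}={1,5}

Run:
i=0 'e': node 0→12
i=1 'd': node 12→4 (fail-walked)
i=2 'd': node 4→5
i=3 'd': node 5→6
i=4 'c': node 6→7
i=5 'e': node 7→8  → match P1@[1:5],P5@[3:5]
i=6 'b': node 8→0 (fail-walked)
i=7 'd': node 0→4
i=8 'a': node 4→9
i=9 'a': node 9→10
i=10 'c': node 10→11  → match P2@[7:10]
i=11 'd': node 11→2 (fail-walked)
i=12 'a': node 2→3  → match P0@[10:12]
i=13 'b': node 3→16 (fail-walked)
i=14 'b': node 16→17  → match P4@[12:14]
i=15 'd': node 17→4 (fail-walked)
i=16 'a': node 4→9
i=17 'a': node 9→10
i=18 'c': node 10→11  → match P2@[15:18]
i=19 'd': node 11→2 (fail-walked)
i=20 'c': node 2→18 (fail-walked)
i=21 'e': node 18→19  → match P5@[19:21]
i=22 'd': node 19→4 (fail-walked)
i=23 'c': node 4→18
i=24 'b': node 18→0 (fail-walked)
i=25 'a': node 0→15
i=26 'a': node 15→15 (fail-walked)
i=27 'a': node 15→15 (fail-walked)
i=28 'e': node 15→12 (fail-walked)
i=29 'a': node 12→15 (fail-walked)
i=30 'b': node 15→16
i=31 'b': node 16→17  → match P4@[29:31]
i=32 'd': node 17→4 (fail-walked)
i=33 'e': node 4→12 (fail-walked)
i=34 'e': node 12→13
i=35 'c': node 13→1 (fail-walked)

Matches: [[5,1],[5,5],[10,2],[12,0],[14,4],[18,2],[21,5],[31,4]]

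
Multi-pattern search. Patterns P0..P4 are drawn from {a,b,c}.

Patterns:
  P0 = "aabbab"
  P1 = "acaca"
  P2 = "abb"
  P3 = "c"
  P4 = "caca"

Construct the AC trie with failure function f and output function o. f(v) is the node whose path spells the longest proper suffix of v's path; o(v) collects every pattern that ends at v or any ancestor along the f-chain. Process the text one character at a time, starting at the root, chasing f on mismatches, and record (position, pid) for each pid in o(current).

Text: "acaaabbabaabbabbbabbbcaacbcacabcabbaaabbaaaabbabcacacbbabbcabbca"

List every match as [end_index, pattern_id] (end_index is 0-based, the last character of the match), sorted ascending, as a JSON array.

Construct AC machine:
Trie (insert patterns):
  n0 'ε': a→1 c→13
  n1 'a': a→2 b→11 c→7
  n2 'aa': b→3
  n3 'aab': b→4
  n4 'aabb': a→5
  n5 'aabba': b→6
  n6 'aabbab': ·  [P0 ends]
  n7 'ac': a→8
  n8 'aca': c→9
  n9 'acac': a→10
  n10 'acaca': ·  [P1 ends]
  n11 'ab': b→12
  n12 'abb': ·  [P2 ends]
  n13 'c': a→14  [P3 ends]
  n14 'ca': c→15
  n15 'cac': a→16
  n16 'caca': ·  [P4 ends]

Failure links (BFS by depth):
  n1('a'): parent n0 fail=0; on 'a' 0 → fail=0;  out ∅∪∅=∅
  n13('c'): parent n0 fail=0; on 'c' 0 → fail=0;  out {3}∪∅={3}
  n2('aa'): parent n1 fail=0; on 'a' 0 → fail=1;  out ∅∪∅=∅
  n7('ac'): parent n1 fail=0; on 'c' 0 → fail=13;  out ∅∪{3}={3}
  n11('ab'): parent n1 fail=0; on 'b' 0 → fail=0;  out ∅∪∅=∅
  n14('ca'): parent n13 fail=0; on 'a' 0 → fail=1;  out ∅∪∅=∅
  n3('aab'): parent n2 fail=1; on 'b' 1 → fail=11;  out ∅∪∅=∅
  n8('aca'): parent n7 fail=13; on 'a' 13 → fail=14;  out ∅∪∅=∅
  n12('abb'): parent n11 fail=0; on 'b' 0 → fail=0;  out {2}∪∅={2}
  n15('cac'): parent n14 fail=1; on 'c' 1 → fail=7;  out ∅∪{3}={3}
  n4('aabb'): parent n3 fail=11; on 'b' 11 → fail=12;  out ∅∪{2}={2}
  n9('acac'): parent n8 fail=14; on 'c' 14 → fail=15;  out ∅∪{3}={3}
  n16('caca'): parent n15 fail=7; on 'a' 7 → fail=8;  out {4}∪∅={4}
  n5('aabba'): parent n4 fail=12; on 'a' 12→0 → fail=1;  out ∅∪∅=∅
  n10('acaca'): parent n9 fail=15; on 'a' 15 → fail=16;  out {1}∪{4}={1,4}
  n6('aabbab'): parent n5 fail=1; on 'b' 1 → fail=11;  out {0}∪∅={0}

Text stream:
i=0 'a': node 0→1
i=1 'c': node 1→7  emit P3@[1:1]
i=2 'a': node 7→8
i=3 'a': node 8→2 (via fail)
i=4 'a': node 2→2 (via fail)
i=5 'b': node 2→3
i=6 'b': node 3→4  emit P2@[4:6]
i=7 'a': node 4→5
i=8 'b': node 5→6  emit P0@[3:8]
i=9 'a': node 6→1 (via fail)
i=10 'a': node 1→2
i=11 'b': node 2→3
i=12 'b': node 3→4  emit P2@[10:12]
i=13 'a': node 4→5
i=14 'b': node 5→6  emit P0@[9:14]
i=15 'b': node 6→12 (via fail)  emit P2@[13:15]
i=16 'b': node 12→0 (via fail)
i=17 'a': node 0→1
i=18 'b': node 1→11
i=19 'b': node 11→12  emit P2@[17:19]
i=20 'b': node 12→0 (via fail)
i=21 'c': node 0→13  emit P3@[21:21]
i=22 'a': node 13→14
i=23 'a': node 14→2 (via fail)
i=24 'c': node 2→7 (via fail)  emit P3@[24:24]
i=25 'b': node 7→0 (via fail)
i=26 'c': node 0→13  emit P3@[26:26]
i=27 'a': node 13→14
i=28 'c': node 14→15  emit P3@[28:28]
i=29 'a': node 15→16  emit P4@[26:29]
i=30 'b': node 16→11 (via fail)
i=31 'c': node 11→13 (via fail)  emit P3@[31:31]
i=32 'a': node 13→14
i=33 'b': node 14→11 (via fail)
i=34 'b': node 11→12  emit P2@[32:34]
i=35 'a': node 12→1 (via fail)
i=36 'a': node 1→2
i=37 'a': node 2→2 (via fail)
i=38 'b': node 2→3
i=39 'b': node 3→4  emit P2@[37:39]
i=40 'a': node 4→5
i=41 'a': node 5→2 (via fail)
i=42 'a': node 2→2 (via fail)
i=43 'a': node 2→2 (via fail)
i=44 'b': node 2→3
i=45 'b': node 3→4  emit P2@[43:45]
i=46 'a': node 4→5
i=47 'b': node 5→6  emit P0@[42:47]
i=48 'c': node 6→13 (via fail)  emit P3@[48:48]
i=49 'a': node 13→14
i=50 'c': node 14→15  emit P3@[50:50]
i=51 'a': node 15→16  emit P4@[48:51]
i=52 'c': node 16→9 (via fail)  emit P3@[52:52]
i=53 'b': node 9→0 (via fail)
i=54 'b': node 0→0
i=55 'a': node 0→1
i=56 'b': node 1→11
i=57 'b': node 11→12  emit P2@[55:57]
i=58 'c': node 12→13 (via fail)  emit P3@[58:58]
i=59 'a': node 13→14
i=60 'b': node 14→11 (via fail)
i=61 'b': node 11→12  emit P2@[59:61]
i=62 'c': node 12→13 (via fail)  emit P3@[62:62]
i=63 'a': node 13→14

All matches (sorted): [[1,3],[6,2],[8,0],[12,2],[14,0],[15,2],[19,2],[21,3],[24,3],[26,3],[28,3],[29,4],[31,3],[34,2],[39,2],[45,2],[47,0],[48,3],[50,3],[51,4],[52,3],[57,2],[58,3],[61,2],[62,3]]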